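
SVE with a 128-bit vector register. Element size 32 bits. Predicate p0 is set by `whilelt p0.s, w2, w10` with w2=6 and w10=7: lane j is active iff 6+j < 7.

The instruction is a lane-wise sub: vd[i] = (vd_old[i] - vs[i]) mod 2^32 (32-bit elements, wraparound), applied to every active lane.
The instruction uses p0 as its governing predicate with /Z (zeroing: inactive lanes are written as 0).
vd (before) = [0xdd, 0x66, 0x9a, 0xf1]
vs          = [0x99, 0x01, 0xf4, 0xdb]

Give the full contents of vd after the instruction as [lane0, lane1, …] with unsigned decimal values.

lane count: 128 div 32 = 4
p0[j] = (6+j < 7); true for j=0..0 → 1 lanes set
lane  0: sub(0xdd,0x99) ⇒ 0x44
lane  1: tail/zero ⇒ 0x00
lane  2: tail/zero ⇒ 0x00
lane  3: tail/zero ⇒ 0x00

vd = [68, 0, 0, 0]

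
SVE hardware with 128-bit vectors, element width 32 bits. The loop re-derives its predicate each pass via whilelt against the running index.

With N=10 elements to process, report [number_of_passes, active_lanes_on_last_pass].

[iterations, last_vl] = [3, 2]

128-bit reg / 32-bit elem → 4 lanes
iterations = ceil(10/4) = 3; final-pass vl = 2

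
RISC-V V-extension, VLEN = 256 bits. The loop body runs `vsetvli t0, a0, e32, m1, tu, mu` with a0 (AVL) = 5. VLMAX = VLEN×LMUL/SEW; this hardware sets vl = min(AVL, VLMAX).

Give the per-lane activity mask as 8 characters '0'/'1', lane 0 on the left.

lanes per group: 256·1/32 = 8
AVL=5 ≤ VLMAX=8, so vl = 5
bits (lane 0 leftmost): 11111000

predicate = 11111000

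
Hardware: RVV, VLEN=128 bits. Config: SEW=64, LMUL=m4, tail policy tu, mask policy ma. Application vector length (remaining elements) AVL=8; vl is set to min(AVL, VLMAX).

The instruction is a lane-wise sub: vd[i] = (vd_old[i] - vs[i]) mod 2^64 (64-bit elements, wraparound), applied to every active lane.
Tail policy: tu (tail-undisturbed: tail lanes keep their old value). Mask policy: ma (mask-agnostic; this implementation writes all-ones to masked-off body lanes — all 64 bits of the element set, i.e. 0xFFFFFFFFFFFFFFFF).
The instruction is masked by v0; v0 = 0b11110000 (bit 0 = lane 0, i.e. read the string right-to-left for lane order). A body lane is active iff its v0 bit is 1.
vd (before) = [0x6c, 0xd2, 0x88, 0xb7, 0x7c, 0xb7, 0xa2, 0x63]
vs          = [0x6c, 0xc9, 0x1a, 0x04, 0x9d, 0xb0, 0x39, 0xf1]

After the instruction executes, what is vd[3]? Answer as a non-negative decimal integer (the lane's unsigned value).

vd[3] = 18446744073709551615

lanes per group: 128·4/64 = 8
vl ← min(8, 8) = 8
  i=0: mask-off/ones → 18446744073709551615
  i=1: mask-off/ones → 18446744073709551615
  i=2: mask-off/ones → 18446744073709551615
  i=3: mask-off/ones → 18446744073709551615
  i=4: sub(0x7c,0x9d) → 18446744073709551583
  i=5: sub(0xb7,0xb0) → 7
  i=6: sub(0xa2,0x39) → 105
  i=7: sub(0x63,0xf1) → 18446744073709551474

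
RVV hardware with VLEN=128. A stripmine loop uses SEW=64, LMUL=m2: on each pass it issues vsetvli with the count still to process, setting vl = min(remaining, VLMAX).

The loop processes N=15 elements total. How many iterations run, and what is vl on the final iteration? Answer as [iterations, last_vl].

VLMAX = (128 × 2) / 64 = 4 lanes
15 elements at 4/iter → 4 passes, remainder 3 on the last

[iterations, last_vl] = [4, 3]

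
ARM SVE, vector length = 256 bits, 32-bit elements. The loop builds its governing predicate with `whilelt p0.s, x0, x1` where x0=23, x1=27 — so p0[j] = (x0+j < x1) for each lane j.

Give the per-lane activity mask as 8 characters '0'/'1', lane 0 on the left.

256-bit reg / 32-bit elem → 8 lanes
whilelt: lane j active iff 23+j < 27 → j < 4 → 4 active
bits (lane 0 leftmost): 11110000

predicate = 11110000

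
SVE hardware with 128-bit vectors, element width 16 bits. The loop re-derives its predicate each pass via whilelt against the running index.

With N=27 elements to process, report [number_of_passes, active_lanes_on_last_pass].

[iterations, last_vl] = [4, 3]

register lanes = 128/16 = 8
iterations = ceil(27/8) = 4; final-pass vl = 3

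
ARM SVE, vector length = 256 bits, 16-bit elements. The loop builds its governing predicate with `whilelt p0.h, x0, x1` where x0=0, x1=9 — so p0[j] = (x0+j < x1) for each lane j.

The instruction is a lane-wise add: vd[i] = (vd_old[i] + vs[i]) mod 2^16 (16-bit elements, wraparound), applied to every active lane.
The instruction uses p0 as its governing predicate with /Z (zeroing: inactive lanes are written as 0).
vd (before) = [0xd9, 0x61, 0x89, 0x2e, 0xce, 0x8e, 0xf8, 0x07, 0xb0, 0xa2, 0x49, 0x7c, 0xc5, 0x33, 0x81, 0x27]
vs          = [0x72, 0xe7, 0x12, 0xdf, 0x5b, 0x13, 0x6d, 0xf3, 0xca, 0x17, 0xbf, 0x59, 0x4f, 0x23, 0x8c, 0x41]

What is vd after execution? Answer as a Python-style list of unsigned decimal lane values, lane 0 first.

lane count: 256 div 16 = 16
active while 0+j < 9, i.e. j ∈ [0,9) capped at 16 ⇒ 9
[0] add(0xd9,0x72) = 0x14b
[1] add(0x61,0xe7) = 0x148
[2] add(0x89,0x12) = 0x9b
[3] add(0x2e,0xdf) = 0x10d
[4] add(0xce,0x5b) = 0x129
[5] add(0x8e,0x13) = 0xa1
[6] add(0xf8,0x6d) = 0x165
[7] add(0x07,0xf3) = 0xfa
[8] add(0xb0,0xca) = 0x17a
[9] tail/zero = 0x00
[10] tail/zero = 0x00
[11] tail/zero = 0x00
[12] tail/zero = 0x00
[13] tail/zero = 0x00
[14] tail/zero = 0x00
[15] tail/zero = 0x00

vd = [331, 328, 155, 269, 297, 161, 357, 250, 378, 0, 0, 0, 0, 0, 0, 0]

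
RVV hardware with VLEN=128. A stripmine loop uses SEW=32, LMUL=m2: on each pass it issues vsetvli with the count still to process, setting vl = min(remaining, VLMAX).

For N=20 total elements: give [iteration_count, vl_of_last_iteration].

[iterations, last_vl] = [3, 4]

VLMAX = (128 × 2) / 32 = 8 lanes
20 elements at 8/iter → 3 passes, remainder 4 on the last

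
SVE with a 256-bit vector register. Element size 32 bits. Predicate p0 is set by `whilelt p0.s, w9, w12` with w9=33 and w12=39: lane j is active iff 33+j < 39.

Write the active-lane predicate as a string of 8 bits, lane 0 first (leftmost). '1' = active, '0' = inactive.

register lanes = 256/32 = 8
active while 33+j < 39, i.e. j ∈ [0,6) capped at 8 ⇒ 6
bits (lane 0 leftmost): 11111100

predicate = 11111100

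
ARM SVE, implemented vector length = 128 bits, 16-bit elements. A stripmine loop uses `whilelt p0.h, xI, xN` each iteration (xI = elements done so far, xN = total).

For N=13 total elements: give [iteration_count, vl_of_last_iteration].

[iterations, last_vl] = [2, 5]

register lanes = 128/16 = 8
iterations = ceil(13/8) = 2; final-pass vl = 5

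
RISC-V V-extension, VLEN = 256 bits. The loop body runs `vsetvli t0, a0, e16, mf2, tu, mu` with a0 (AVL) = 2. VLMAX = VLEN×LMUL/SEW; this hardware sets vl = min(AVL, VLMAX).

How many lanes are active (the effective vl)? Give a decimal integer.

vl = 2

VLMAX = VLEN×LMUL/SEW = 256×1/2/16 = 8
vl ← min(2, 8) = 2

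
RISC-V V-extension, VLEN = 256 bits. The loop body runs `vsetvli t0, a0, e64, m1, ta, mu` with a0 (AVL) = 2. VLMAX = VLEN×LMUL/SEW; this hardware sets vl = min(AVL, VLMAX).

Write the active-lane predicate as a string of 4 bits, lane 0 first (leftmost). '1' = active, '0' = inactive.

predicate = 1100

lanes per group: 256·1/64 = 4
vl ← min(2, 4) = 2
bits (lane 0 leftmost): 1100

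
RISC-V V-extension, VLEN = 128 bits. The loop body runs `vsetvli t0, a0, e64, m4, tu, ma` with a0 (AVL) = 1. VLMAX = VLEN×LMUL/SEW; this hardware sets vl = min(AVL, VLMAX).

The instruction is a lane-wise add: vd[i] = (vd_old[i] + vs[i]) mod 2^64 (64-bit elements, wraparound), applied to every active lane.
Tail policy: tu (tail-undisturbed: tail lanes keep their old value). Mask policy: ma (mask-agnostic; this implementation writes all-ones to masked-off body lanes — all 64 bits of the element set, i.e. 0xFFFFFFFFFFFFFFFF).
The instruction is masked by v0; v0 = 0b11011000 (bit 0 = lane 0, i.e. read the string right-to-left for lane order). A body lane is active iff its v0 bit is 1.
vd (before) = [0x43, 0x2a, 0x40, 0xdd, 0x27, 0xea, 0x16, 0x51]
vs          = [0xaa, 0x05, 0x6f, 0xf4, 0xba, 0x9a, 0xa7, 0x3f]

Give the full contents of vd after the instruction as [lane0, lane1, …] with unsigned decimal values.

lanes per group: 128·4/64 = 8
AVL=1 ≤ VLMAX=8, so vl = 1
[0] mask-off/ones = 0xffffffffffffffff
[1] tail/keep = 0x2a
[2] tail/keep = 0x40
[3] tail/keep = 0xdd
[4] tail/keep = 0x27
[5] tail/keep = 0xea
[6] tail/keep = 0x16
[7] tail/keep = 0x51

vd = [18446744073709551615, 42, 64, 221, 39, 234, 22, 81]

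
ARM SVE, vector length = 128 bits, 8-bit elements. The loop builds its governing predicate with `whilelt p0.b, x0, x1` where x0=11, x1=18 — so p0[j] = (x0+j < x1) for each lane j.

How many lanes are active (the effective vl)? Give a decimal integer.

128-bit reg / 8-bit elem → 16 lanes
whilelt: lane j active iff 11+j < 18 → j < 7 → 7 active

vl = 7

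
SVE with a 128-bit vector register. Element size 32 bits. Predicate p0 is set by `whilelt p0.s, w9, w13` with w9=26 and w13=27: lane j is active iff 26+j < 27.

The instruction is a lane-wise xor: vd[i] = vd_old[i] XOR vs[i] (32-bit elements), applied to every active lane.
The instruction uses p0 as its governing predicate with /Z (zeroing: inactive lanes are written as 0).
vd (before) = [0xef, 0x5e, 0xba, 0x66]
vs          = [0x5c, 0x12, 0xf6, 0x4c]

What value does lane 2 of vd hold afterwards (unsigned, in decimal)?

lane count: 128 div 32 = 4
whilelt: lane j active iff 26+j < 27 → j < 1 → 1 active
lane  0: xor(0xef,0x5c) ⇒ 0xb3
lane  1: tail/zero ⇒ 0x00
lane  2: tail/zero ⇒ 0x00
lane  3: tail/zero ⇒ 0x00

vd[2] = 0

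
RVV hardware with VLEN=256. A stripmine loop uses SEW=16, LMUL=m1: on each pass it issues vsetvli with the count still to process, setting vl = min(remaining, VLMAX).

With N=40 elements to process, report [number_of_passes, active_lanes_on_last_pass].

lanes per group: 256·1/16 = 16
N=40: ⌈40/16⌉ = 3 iters; last vl = 40 − 2×16 = 8

[iterations, last_vl] = [3, 8]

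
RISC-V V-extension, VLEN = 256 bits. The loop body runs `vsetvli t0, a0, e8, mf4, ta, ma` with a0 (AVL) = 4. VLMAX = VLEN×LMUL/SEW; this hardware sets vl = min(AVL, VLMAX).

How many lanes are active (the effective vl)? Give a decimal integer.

lanes per group: 256·1/4/8 = 8
vl = min(AVL, VLMAX) = min(4, 8) = 4

vl = 4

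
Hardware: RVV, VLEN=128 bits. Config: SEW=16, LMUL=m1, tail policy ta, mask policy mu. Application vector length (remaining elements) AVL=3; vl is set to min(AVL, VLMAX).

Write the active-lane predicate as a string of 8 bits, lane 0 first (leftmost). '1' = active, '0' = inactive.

VLMAX = (128 × 1) / 16 = 8 lanes
vl ← min(3, 8) = 3
bits (lane 0 leftmost): 11100000

predicate = 11100000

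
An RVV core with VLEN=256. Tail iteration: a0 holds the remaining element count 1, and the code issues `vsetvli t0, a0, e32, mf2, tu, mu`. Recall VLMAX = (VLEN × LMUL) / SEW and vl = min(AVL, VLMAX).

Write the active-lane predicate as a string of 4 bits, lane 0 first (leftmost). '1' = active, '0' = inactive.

VLMAX = (256 × 1/2) / 32 = 4 lanes
vl ← min(1, 4) = 1
bits (lane 0 leftmost): 1000

predicate = 1000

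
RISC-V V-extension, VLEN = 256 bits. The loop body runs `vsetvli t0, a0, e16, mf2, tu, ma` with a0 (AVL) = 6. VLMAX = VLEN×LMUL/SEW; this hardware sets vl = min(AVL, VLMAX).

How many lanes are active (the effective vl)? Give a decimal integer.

lanes per group: 256·1/2/16 = 8
vl ← min(6, 8) = 6

vl = 6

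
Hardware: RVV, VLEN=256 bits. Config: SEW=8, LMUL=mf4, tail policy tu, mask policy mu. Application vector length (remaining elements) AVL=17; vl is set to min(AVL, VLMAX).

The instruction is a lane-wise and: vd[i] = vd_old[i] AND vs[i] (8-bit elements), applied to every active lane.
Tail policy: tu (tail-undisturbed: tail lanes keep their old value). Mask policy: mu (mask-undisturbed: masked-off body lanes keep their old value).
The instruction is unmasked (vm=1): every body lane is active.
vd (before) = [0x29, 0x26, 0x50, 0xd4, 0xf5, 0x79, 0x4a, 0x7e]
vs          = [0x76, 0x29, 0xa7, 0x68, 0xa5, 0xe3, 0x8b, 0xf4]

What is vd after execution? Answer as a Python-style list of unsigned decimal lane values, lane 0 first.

VLMAX = (256 × 1/4) / 8 = 8 lanes
vl = min(AVL, VLMAX) = min(17, 8) = 8
  i=0: and(0x29,0x76) → 32
  i=1: and(0x26,0x29) → 32
  i=2: and(0x50,0xa7) → 0
  i=3: and(0xd4,0x68) → 64
  i=4: and(0xf5,0xa5) → 165
  i=5: and(0x79,0xe3) → 97
  i=6: and(0x4a,0x8b) → 10
  i=7: and(0x7e,0xf4) → 116

vd = [32, 32, 0, 64, 165, 97, 10, 116]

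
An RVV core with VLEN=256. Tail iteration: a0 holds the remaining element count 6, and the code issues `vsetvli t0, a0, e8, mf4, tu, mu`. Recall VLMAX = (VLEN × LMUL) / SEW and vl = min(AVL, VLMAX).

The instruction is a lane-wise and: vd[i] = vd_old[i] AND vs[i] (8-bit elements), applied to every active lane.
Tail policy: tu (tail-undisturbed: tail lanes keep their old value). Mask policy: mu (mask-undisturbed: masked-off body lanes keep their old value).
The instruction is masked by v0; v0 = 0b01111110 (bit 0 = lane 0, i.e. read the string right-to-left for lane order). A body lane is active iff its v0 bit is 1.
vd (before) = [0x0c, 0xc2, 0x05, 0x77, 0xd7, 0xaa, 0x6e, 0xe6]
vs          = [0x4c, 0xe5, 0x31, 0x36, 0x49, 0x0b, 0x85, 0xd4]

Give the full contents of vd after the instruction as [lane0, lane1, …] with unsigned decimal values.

vd = [12, 192, 1, 54, 65, 10, 110, 230]

lanes per group: 256·1/4/8 = 8
vl ← min(6, 8) = 6
vd[0] mask-off/keep -> 0x0c
vd[1] and(0xc2,0xe5) -> 0xc0
vd[2] and(0x05,0x31) -> 0x01
vd[3] and(0x77,0x36) -> 0x36
vd[4] and(0xd7,0x49) -> 0x41
vd[5] and(0xaa,0x0b) -> 0x0a
vd[6] tail/keep -> 0x6e
vd[7] tail/keep -> 0xe6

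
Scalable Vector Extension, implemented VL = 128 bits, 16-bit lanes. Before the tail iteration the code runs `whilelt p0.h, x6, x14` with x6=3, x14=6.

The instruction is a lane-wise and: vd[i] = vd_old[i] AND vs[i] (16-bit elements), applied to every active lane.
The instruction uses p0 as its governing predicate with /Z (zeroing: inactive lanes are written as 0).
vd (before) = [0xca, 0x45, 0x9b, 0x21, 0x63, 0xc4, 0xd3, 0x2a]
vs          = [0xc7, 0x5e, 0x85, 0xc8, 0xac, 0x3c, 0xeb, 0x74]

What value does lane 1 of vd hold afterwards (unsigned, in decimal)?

vd[1] = 68

register lanes = 128/16 = 8
active while 3+j < 6, i.e. j ∈ [0,3) capped at 8 ⇒ 3
vd[0] and(0xca,0xc7) -> 0xc2
vd[1] and(0x45,0x5e) -> 0x44
vd[2] and(0x9b,0x85) -> 0x81
vd[3] tail/zero -> 0x00
vd[4] tail/zero -> 0x00
vd[5] tail/zero -> 0x00
vd[6] tail/zero -> 0x00
vd[7] tail/zero -> 0x00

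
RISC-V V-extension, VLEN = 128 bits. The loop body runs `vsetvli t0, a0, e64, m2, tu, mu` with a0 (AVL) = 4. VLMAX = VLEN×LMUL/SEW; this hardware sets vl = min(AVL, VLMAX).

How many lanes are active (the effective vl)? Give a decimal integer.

vl = 4

VLMAX = VLEN×LMUL/SEW = 128×2/64 = 4
AVL=4 ≤ VLMAX=4, so vl = 4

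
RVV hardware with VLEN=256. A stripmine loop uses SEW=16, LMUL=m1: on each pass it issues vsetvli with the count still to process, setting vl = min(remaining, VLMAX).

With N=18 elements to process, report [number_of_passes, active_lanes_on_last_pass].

VLMAX = VLEN×LMUL/SEW = 256×1/16 = 16
N=18: ⌈18/16⌉ = 2 iters; last vl = 18 − 1×16 = 2

[iterations, last_vl] = [2, 2]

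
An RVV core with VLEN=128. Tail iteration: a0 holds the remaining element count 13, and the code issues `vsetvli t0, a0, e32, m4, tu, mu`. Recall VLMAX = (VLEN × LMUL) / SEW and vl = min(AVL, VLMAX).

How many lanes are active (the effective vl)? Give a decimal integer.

vl = 13

VLMAX = (128 × 4) / 32 = 16 lanes
vl ← min(13, 16) = 13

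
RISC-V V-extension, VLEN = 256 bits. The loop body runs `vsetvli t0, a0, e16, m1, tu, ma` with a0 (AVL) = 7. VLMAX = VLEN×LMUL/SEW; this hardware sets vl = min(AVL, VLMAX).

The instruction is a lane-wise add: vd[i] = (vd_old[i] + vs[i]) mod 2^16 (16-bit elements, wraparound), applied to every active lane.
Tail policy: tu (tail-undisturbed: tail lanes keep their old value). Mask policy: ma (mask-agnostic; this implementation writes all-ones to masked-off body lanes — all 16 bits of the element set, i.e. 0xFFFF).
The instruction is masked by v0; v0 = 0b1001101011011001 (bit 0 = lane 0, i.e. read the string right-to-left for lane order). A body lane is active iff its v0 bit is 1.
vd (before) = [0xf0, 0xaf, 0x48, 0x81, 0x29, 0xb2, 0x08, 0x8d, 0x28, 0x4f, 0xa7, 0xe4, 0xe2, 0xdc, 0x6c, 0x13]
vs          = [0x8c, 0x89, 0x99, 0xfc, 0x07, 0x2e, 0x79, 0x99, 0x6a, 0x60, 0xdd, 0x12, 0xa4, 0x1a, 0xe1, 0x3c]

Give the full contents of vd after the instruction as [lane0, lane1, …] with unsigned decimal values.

vd = [380, 65535, 65535, 381, 48, 65535, 129, 141, 40, 79, 167, 228, 226, 220, 108, 19]

lanes per group: 256·1/16 = 16
vl ← min(7, 16) = 7
[0] add(0xf0,0x8c) = 0x17c
[1] mask-off/ones = 0xffff
[2] mask-off/ones = 0xffff
[3] add(0x81,0xfc) = 0x17d
[4] add(0x29,0x07) = 0x30
[5] mask-off/ones = 0xffff
[6] add(0x08,0x79) = 0x81
[7] tail/keep = 0x8d
[8] tail/keep = 0x28
[9] tail/keep = 0x4f
[10] tail/keep = 0xa7
[11] tail/keep = 0xe4
[12] tail/keep = 0xe2
[13] tail/keep = 0xdc
[14] tail/keep = 0x6c
[15] tail/keep = 0x13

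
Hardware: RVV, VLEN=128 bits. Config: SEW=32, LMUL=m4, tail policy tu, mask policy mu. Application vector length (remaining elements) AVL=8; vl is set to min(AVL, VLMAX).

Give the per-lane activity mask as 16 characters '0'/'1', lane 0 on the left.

predicate = 1111111100000000

lanes per group: 128·4/32 = 16
AVL=8 ≤ VLMAX=16, so vl = 8
bits (lane 0 leftmost): 1111111100000000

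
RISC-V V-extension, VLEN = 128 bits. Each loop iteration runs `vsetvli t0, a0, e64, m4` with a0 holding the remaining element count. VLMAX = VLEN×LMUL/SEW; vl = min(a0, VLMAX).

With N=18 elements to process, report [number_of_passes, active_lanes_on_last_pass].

VLMAX = (128 × 4) / 64 = 8 lanes
N=18: ⌈18/8⌉ = 3 iters; last vl = 18 − 2×8 = 2

[iterations, last_vl] = [3, 2]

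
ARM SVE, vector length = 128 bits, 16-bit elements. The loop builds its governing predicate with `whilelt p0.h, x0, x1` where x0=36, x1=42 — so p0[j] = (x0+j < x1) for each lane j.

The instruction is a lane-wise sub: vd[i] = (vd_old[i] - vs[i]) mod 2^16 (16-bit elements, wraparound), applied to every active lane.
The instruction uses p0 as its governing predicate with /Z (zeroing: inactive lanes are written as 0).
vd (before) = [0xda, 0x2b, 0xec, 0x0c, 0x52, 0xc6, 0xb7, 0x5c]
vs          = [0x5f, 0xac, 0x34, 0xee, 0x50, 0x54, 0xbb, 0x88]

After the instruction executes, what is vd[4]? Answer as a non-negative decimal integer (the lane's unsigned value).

lane count: 128 div 16 = 8
active while 36+j < 42, i.e. j ∈ [0,6) capped at 8 ⇒ 6
[0] sub(0xda,0x5f) = 0x7b
[1] sub(0x2b,0xac) = 0xff7f
[2] sub(0xec,0x34) = 0xb8
[3] sub(0x0c,0xee) = 0xff1e
[4] sub(0x52,0x50) = 0x02
[5] sub(0xc6,0x54) = 0x72
[6] tail/zero = 0x00
[7] tail/zero = 0x00

vd[4] = 2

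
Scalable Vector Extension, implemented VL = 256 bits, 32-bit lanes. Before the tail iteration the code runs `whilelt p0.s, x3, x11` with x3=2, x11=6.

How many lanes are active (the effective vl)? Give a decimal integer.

vl = 4

256-bit reg / 32-bit elem → 8 lanes
whilelt: lane j active iff 2+j < 6 → j < 4 → 4 active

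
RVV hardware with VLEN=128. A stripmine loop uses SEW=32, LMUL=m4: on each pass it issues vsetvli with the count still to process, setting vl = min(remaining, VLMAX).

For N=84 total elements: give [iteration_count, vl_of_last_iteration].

VLMAX = (128 × 4) / 32 = 16 lanes
84 elements at 16/iter → 6 passes, remainder 4 on the last

[iterations, last_vl] = [6, 4]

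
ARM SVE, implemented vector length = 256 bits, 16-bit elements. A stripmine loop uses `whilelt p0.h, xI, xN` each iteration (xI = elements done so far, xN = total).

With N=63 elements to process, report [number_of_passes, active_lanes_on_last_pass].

lane count: 256 div 16 = 16
N=63: ⌈63/16⌉ = 4 iters; last vl = 63 − 3×16 = 15

[iterations, last_vl] = [4, 15]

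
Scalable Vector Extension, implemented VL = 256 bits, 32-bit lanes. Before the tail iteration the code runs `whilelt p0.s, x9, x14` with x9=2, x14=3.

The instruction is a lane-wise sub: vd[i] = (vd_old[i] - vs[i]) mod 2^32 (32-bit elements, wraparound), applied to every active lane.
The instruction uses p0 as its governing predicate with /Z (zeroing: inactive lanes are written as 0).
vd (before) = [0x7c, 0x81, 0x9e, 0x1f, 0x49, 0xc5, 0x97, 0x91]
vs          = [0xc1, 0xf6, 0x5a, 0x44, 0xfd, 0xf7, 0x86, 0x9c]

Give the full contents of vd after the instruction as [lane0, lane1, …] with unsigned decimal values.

vd = [4294967227, 0, 0, 0, 0, 0, 0, 0]

256-bit reg / 32-bit elem → 8 lanes
p0[j] = (2+j < 3); true for j=0..0 → 1 lanes set
[0] sub(0x7c,0xc1) = 0xffffffbb
[1] tail/zero = 0x00
[2] tail/zero = 0x00
[3] tail/zero = 0x00
[4] tail/zero = 0x00
[5] tail/zero = 0x00
[6] tail/zero = 0x00
[7] tail/zero = 0x00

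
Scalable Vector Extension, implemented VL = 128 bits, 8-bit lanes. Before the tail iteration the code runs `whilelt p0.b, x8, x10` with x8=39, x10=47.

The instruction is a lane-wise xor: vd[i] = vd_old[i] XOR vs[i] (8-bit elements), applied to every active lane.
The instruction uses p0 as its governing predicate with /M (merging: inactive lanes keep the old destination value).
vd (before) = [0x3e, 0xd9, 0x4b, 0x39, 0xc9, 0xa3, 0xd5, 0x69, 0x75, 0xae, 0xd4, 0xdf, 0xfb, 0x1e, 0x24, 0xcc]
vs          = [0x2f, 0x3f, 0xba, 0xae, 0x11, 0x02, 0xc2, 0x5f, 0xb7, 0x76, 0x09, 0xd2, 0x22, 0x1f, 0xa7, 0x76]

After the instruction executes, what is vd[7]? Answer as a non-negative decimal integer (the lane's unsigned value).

vd[7] = 54

128-bit reg / 8-bit elem → 16 lanes
p0[j] = (39+j < 47); true for j=0..7 → 8 lanes set
  i=0: xor(0x3e,0x2f) → 17
  i=1: xor(0xd9,0x3f) → 230
  i=2: xor(0x4b,0xba) → 241
  i=3: xor(0x39,0xae) → 151
  i=4: xor(0xc9,0x11) → 216
  i=5: xor(0xa3,0x02) → 161
  i=6: xor(0xd5,0xc2) → 23
  i=7: xor(0x69,0x5f) → 54
  i=8: tail/keep → 117
  i=9: tail/keep → 174
  i=10: tail/keep → 212
  i=11: tail/keep → 223
  i=12: tail/keep → 251
  i=13: tail/keep → 30
  i=14: tail/keep → 36
  i=15: tail/keep → 204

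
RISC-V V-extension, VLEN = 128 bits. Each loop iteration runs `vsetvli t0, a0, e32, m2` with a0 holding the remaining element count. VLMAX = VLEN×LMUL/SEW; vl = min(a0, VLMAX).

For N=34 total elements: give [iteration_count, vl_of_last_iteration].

lanes per group: 128·2/32 = 8
34 elements at 8/iter → 5 passes, remainder 2 on the last

[iterations, last_vl] = [5, 2]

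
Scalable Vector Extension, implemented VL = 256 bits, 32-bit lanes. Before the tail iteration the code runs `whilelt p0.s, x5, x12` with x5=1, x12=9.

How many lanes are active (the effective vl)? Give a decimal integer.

256-bit reg / 32-bit elem → 8 lanes
p0[j] = (1+j < 9); true for j=0..7 → 8 lanes set

vl = 8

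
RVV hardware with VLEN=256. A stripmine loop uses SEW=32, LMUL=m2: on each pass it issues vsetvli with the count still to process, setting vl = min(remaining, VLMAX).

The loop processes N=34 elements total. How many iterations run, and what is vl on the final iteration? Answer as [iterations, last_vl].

[iterations, last_vl] = [3, 2]

VLMAX = (256 × 2) / 32 = 16 lanes
34 elements at 16/iter → 3 passes, remainder 2 on the last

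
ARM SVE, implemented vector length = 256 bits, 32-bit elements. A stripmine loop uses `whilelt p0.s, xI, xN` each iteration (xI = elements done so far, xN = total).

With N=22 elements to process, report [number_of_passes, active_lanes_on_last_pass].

[iterations, last_vl] = [3, 6]

register lanes = 256/32 = 8
22 elements at 8/iter → 3 passes, remainder 6 on the last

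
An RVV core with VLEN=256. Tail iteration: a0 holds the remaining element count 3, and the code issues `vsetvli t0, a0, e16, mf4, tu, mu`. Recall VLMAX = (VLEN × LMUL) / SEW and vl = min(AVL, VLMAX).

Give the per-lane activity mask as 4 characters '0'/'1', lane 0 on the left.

VLMAX = VLEN×LMUL/SEW = 256×1/4/16 = 4
vl = min(AVL, VLMAX) = min(3, 4) = 3
bits (lane 0 leftmost): 1110

predicate = 1110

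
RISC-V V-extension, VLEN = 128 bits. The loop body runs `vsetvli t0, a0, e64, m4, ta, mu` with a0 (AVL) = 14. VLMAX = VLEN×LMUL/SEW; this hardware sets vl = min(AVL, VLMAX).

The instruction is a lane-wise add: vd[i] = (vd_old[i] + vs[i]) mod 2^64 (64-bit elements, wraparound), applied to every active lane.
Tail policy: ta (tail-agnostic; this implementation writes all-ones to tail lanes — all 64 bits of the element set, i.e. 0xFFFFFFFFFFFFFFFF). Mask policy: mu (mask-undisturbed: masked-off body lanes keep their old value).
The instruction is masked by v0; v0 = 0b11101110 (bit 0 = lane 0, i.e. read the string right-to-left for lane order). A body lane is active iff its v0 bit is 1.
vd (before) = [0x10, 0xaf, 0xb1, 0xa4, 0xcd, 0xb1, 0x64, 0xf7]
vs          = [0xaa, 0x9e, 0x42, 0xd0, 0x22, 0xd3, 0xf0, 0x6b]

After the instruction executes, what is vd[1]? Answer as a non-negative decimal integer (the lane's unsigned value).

lanes per group: 128·4/64 = 8
vl = min(AVL, VLMAX) = min(14, 8) = 8
[0] mask-off/keep = 0x10
[1] add(0xaf,0x9e) = 0x14d
[2] add(0xb1,0x42) = 0xf3
[3] add(0xa4,0xd0) = 0x174
[4] mask-off/keep = 0xcd
[5] add(0xb1,0xd3) = 0x184
[6] add(0x64,0xf0) = 0x154
[7] add(0xf7,0x6b) = 0x162

vd[1] = 333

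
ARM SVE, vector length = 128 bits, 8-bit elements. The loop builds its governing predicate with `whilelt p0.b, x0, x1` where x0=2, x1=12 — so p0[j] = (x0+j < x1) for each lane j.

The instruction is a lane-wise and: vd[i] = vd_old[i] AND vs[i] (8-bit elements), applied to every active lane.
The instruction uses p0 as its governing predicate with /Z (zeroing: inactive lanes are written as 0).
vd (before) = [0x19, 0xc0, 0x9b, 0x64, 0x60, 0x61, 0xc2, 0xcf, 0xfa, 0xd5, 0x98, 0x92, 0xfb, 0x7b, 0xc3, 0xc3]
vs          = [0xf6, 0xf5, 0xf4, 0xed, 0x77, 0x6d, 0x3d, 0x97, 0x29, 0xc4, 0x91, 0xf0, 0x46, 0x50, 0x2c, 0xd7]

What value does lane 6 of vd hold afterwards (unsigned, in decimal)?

register lanes = 128/8 = 16
p0[j] = (2+j < 12); true for j=0..9 → 10 lanes set
  i=0: and(0x19,0xf6) → 16
  i=1: and(0xc0,0xf5) → 192
  i=2: and(0x9b,0xf4) → 144
  i=3: and(0x64,0xed) → 100
  i=4: and(0x60,0x77) → 96
  i=5: and(0x61,0x6d) → 97
  i=6: and(0xc2,0x3d) → 0
  i=7: and(0xcf,0x97) → 135
  i=8: and(0xfa,0x29) → 40
  i=9: and(0xd5,0xc4) → 196
  i=10: tail/zero → 0
  i=11: tail/zero → 0
  i=12: tail/zero → 0
  i=13: tail/zero → 0
  i=14: tail/zero → 0
  i=15: tail/zero → 0

vd[6] = 0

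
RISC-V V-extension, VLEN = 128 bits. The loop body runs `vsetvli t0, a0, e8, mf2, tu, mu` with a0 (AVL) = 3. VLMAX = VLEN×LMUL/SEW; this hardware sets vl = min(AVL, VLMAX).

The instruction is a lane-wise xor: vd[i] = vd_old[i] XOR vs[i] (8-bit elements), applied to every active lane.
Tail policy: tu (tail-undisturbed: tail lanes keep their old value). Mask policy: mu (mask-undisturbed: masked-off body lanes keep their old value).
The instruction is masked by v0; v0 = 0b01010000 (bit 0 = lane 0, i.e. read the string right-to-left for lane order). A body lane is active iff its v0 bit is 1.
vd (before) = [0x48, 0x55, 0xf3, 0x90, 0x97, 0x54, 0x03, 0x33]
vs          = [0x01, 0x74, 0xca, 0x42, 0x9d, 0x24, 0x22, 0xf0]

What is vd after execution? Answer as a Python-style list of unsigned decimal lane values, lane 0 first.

lanes per group: 128·1/2/8 = 8
vl ← min(3, 8) = 3
  i=0: mask-off/keep → 72
  i=1: mask-off/keep → 85
  i=2: mask-off/keep → 243
  i=3: tail/keep → 144
  i=4: tail/keep → 151
  i=5: tail/keep → 84
  i=6: tail/keep → 3
  i=7: tail/keep → 51

vd = [72, 85, 243, 144, 151, 84, 3, 51]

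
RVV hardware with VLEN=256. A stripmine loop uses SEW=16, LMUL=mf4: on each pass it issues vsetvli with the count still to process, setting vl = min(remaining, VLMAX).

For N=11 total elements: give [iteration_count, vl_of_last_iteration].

lanes per group: 256·1/4/16 = 4
N=11: ⌈11/4⌉ = 3 iters; last vl = 11 − 2×4 = 3

[iterations, last_vl] = [3, 3]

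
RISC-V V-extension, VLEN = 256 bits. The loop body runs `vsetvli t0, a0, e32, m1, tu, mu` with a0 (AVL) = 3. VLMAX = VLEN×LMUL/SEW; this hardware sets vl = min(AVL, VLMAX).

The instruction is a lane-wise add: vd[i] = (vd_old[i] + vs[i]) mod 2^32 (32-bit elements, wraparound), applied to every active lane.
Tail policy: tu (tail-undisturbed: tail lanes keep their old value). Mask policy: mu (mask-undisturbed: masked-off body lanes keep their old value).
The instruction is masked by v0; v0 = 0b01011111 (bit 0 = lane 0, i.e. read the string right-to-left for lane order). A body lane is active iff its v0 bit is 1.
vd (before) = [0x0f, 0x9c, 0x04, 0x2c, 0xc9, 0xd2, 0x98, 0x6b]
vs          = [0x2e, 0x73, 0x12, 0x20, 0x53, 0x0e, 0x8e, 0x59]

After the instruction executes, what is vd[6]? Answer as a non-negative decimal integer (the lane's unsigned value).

VLMAX = (256 × 1) / 32 = 8 lanes
AVL=3 ≤ VLMAX=8, so vl = 3
vd[0] add(0x0f,0x2e) -> 0x3d
vd[1] add(0x9c,0x73) -> 0x10f
vd[2] add(0x04,0x12) -> 0x16
vd[3] tail/keep -> 0x2c
vd[4] tail/keep -> 0xc9
vd[5] tail/keep -> 0xd2
vd[6] tail/keep -> 0x98
vd[7] tail/keep -> 0x6b

vd[6] = 152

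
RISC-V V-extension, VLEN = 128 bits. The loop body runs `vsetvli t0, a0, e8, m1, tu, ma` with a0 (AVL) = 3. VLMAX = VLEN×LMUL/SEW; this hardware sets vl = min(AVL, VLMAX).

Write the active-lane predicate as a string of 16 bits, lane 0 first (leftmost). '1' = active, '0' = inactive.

VLMAX = (128 × 1) / 8 = 16 lanes
AVL=3 ≤ VLMAX=16, so vl = 3
bits (lane 0 leftmost): 1110000000000000

predicate = 1110000000000000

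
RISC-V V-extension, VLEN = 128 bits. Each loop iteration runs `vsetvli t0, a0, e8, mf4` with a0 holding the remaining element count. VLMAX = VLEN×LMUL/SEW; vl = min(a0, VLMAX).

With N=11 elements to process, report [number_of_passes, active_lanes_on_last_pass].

VLMAX = VLEN×LMUL/SEW = 128×1/4/8 = 4
N=11: ⌈11/4⌉ = 3 iters; last vl = 11 − 2×4 = 3

[iterations, last_vl] = [3, 3]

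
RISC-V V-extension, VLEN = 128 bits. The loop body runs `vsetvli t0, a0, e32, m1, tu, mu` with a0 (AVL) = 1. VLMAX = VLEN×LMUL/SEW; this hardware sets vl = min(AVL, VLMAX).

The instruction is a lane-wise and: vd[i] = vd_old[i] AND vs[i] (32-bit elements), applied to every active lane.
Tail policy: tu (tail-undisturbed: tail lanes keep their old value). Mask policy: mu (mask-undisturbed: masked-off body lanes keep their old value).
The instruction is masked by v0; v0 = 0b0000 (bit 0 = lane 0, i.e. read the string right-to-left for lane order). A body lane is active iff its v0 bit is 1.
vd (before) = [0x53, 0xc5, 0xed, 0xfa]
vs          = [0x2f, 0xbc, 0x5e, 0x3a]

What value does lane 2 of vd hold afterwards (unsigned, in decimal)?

vd[2] = 237

VLMAX = VLEN×LMUL/SEW = 128×1/32 = 4
vl = min(AVL, VLMAX) = min(1, 4) = 1
[0] mask-off/keep = 0x53
[1] tail/keep = 0xc5
[2] tail/keep = 0xed
[3] tail/keep = 0xfa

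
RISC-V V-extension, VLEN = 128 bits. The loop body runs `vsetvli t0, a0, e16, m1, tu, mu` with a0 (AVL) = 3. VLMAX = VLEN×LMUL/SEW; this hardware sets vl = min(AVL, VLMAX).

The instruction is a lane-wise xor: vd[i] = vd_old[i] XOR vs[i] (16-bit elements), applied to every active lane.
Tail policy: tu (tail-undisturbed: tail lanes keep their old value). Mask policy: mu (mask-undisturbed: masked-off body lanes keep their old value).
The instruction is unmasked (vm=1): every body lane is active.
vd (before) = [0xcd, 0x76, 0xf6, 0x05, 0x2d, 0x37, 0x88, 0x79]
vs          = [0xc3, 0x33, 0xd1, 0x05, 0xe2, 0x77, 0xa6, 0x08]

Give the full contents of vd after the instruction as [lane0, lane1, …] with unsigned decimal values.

vd = [14, 69, 39, 5, 45, 55, 136, 121]

VLMAX = (128 × 1) / 16 = 8 lanes
vl = min(AVL, VLMAX) = min(3, 8) = 3
[0] xor(0xcd,0xc3) = 0x0e
[1] xor(0x76,0x33) = 0x45
[2] xor(0xf6,0xd1) = 0x27
[3] tail/keep = 0x05
[4] tail/keep = 0x2d
[5] tail/keep = 0x37
[6] tail/keep = 0x88
[7] tail/keep = 0x79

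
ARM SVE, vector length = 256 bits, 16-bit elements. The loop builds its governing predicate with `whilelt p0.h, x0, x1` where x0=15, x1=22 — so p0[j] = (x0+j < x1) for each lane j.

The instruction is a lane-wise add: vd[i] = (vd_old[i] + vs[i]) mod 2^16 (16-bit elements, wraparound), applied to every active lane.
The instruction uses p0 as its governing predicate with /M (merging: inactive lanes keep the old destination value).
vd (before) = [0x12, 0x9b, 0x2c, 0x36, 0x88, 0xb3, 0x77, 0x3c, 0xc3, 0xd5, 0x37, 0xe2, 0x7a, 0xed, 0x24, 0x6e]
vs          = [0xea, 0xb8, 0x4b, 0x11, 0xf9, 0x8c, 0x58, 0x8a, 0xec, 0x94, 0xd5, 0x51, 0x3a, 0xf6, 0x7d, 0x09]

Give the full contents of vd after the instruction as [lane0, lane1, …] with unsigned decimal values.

register lanes = 256/16 = 16
active while 15+j < 22, i.e. j ∈ [0,7) capped at 16 ⇒ 7
[0] add(0x12,0xea) = 0xfc
[1] add(0x9b,0xb8) = 0x153
[2] add(0x2c,0x4b) = 0x77
[3] add(0x36,0x11) = 0x47
[4] add(0x88,0xf9) = 0x181
[5] add(0xb3,0x8c) = 0x13f
[6] add(0x77,0x58) = 0xcf
[7] tail/keep = 0x3c
[8] tail/keep = 0xc3
[9] tail/keep = 0xd5
[10] tail/keep = 0x37
[11] tail/keep = 0xe2
[12] tail/keep = 0x7a
[13] tail/keep = 0xed
[14] tail/keep = 0x24
[15] tail/keep = 0x6e

vd = [252, 339, 119, 71, 385, 319, 207, 60, 195, 213, 55, 226, 122, 237, 36, 110]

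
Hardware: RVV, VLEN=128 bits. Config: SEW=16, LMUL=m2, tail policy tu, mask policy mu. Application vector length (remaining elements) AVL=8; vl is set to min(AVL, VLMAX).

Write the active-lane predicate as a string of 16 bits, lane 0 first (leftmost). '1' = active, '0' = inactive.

lanes per group: 128·2/16 = 16
vl = min(AVL, VLMAX) = min(8, 16) = 8
bits (lane 0 leftmost): 1111111100000000

predicate = 1111111100000000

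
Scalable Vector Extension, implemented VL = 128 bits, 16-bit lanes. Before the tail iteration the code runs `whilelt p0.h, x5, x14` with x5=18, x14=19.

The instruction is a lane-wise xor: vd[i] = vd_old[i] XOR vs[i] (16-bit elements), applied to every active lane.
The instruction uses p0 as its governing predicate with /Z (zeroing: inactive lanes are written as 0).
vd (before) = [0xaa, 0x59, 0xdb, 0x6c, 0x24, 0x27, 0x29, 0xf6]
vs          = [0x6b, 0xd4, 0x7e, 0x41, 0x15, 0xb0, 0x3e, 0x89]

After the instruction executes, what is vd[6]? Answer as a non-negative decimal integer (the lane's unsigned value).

128-bit reg / 16-bit elem → 8 lanes
p0[j] = (18+j < 19); true for j=0..0 → 1 lanes set
[0] xor(0xaa,0x6b) = 0xc1
[1] tail/zero = 0x00
[2] tail/zero = 0x00
[3] tail/zero = 0x00
[4] tail/zero = 0x00
[5] tail/zero = 0x00
[6] tail/zero = 0x00
[7] tail/zero = 0x00

vd[6] = 0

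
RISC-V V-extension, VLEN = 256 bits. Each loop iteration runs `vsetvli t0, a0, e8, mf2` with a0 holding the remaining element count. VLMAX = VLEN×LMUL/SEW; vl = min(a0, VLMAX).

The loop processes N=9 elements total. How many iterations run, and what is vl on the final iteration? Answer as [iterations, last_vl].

VLMAX = (256 × 1/2) / 8 = 16 lanes
N=9: ⌈9/16⌉ = 1 iters; last vl = 9 − 0×16 = 9

[iterations, last_vl] = [1, 9]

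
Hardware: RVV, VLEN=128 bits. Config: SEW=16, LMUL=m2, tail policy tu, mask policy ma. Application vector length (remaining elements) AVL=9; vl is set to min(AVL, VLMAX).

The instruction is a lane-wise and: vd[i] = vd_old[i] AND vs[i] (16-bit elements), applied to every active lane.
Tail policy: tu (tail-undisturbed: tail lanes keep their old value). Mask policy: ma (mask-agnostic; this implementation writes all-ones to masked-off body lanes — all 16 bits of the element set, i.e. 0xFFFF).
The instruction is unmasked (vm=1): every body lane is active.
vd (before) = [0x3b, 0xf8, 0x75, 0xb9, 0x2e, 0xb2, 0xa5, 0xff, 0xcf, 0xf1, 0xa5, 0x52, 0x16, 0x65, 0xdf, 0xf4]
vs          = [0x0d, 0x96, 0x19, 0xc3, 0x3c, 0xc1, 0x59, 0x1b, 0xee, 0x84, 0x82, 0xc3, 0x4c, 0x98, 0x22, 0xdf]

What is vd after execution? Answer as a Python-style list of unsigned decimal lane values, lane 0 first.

vd = [9, 144, 17, 129, 44, 128, 1, 27, 206, 241, 165, 82, 22, 101, 223, 244]

lanes per group: 128·2/16 = 16
vl = min(AVL, VLMAX) = min(9, 16) = 9
vd[0] and(0x3b,0x0d) -> 0x09
vd[1] and(0xf8,0x96) -> 0x90
vd[2] and(0x75,0x19) -> 0x11
vd[3] and(0xb9,0xc3) -> 0x81
vd[4] and(0x2e,0x3c) -> 0x2c
vd[5] and(0xb2,0xc1) -> 0x80
vd[6] and(0xa5,0x59) -> 0x01
vd[7] and(0xff,0x1b) -> 0x1b
vd[8] and(0xcf,0xee) -> 0xce
vd[9] tail/keep -> 0xf1
vd[10] tail/keep -> 0xa5
vd[11] tail/keep -> 0x52
vd[12] tail/keep -> 0x16
vd[13] tail/keep -> 0x65
vd[14] tail/keep -> 0xdf
vd[15] tail/keep -> 0xf4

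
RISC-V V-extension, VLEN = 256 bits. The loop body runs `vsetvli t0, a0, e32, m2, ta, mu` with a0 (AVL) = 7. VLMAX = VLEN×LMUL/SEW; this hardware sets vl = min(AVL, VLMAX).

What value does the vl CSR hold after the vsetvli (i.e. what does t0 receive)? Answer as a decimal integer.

lanes per group: 256·2/32 = 16
vl ← min(7, 16) = 7

vl = 7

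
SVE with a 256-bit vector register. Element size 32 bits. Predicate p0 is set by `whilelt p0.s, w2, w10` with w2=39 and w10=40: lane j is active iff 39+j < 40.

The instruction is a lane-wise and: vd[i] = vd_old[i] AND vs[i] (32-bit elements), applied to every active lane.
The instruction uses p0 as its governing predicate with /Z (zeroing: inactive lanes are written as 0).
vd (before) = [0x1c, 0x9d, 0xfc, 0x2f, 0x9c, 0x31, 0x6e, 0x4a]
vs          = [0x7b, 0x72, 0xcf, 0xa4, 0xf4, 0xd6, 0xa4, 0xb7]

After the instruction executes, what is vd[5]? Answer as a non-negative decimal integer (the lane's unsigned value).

vd[5] = 0

256-bit reg / 32-bit elem → 8 lanes
p0[j] = (39+j < 40); true for j=0..0 → 1 lanes set
lane  0: and(0x1c,0x7b) ⇒ 0x18
lane  1: tail/zero ⇒ 0x00
lane  2: tail/zero ⇒ 0x00
lane  3: tail/zero ⇒ 0x00
lane  4: tail/zero ⇒ 0x00
lane  5: tail/zero ⇒ 0x00
lane  6: tail/zero ⇒ 0x00
lane  7: tail/zero ⇒ 0x00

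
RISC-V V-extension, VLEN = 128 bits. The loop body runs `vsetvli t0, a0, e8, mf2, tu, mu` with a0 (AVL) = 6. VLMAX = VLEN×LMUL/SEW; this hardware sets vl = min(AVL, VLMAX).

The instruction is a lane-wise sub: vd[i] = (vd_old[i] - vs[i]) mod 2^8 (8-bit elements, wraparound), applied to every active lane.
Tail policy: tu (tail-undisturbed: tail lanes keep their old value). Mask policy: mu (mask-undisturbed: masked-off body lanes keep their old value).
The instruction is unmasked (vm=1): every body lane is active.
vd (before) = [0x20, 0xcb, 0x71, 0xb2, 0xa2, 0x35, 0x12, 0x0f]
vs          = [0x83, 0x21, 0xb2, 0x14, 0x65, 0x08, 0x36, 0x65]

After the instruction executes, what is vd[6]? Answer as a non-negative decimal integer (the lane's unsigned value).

VLMAX = (128 × 1/2) / 8 = 8 lanes
vl = min(AVL, VLMAX) = min(6, 8) = 6
lane  0: sub(0x20,0x83) ⇒ 0x9d
lane  1: sub(0xcb,0x21) ⇒ 0xaa
lane  2: sub(0x71,0xb2) ⇒ 0xbf
lane  3: sub(0xb2,0x14) ⇒ 0x9e
lane  4: sub(0xa2,0x65) ⇒ 0x3d
lane  5: sub(0x35,0x08) ⇒ 0x2d
lane  6: tail/keep ⇒ 0x12
lane  7: tail/keep ⇒ 0x0f

vd[6] = 18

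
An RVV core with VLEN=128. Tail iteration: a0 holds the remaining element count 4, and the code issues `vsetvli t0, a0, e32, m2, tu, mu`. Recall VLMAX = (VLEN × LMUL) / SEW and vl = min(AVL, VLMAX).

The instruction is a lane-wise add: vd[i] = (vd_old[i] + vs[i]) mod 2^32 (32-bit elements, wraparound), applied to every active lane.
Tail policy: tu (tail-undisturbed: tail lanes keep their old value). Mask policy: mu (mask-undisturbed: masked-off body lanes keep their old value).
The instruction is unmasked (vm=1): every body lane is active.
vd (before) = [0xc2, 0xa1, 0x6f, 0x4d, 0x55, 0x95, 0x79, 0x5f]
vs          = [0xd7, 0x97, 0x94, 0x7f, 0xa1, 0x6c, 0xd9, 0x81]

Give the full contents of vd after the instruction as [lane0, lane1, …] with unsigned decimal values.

vd = [409, 312, 259, 204, 85, 149, 121, 95]

VLMAX = VLEN×LMUL/SEW = 128×2/32 = 8
vl = min(AVL, VLMAX) = min(4, 8) = 4
  i=0: add(0xc2,0xd7) → 409
  i=1: add(0xa1,0x97) → 312
  i=2: add(0x6f,0x94) → 259
  i=3: add(0x4d,0x7f) → 204
  i=4: tail/keep → 85
  i=5: tail/keep → 149
  i=6: tail/keep → 121
  i=7: tail/keep → 95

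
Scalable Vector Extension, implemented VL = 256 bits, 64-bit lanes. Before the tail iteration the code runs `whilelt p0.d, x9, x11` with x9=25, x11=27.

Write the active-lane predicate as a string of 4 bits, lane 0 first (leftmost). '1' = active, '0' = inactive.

256-bit reg / 64-bit elem → 4 lanes
whilelt: lane j active iff 25+j < 27 → j < 2 → 2 active
bits (lane 0 leftmost): 1100

predicate = 1100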